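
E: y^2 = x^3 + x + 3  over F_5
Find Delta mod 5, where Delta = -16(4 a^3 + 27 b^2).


4 a^3 + 27 b^2 = 4*1^3 + 27*3^2 = 4 + 243 = 247
Delta = -16 * (247) = -3952
Delta mod 5 = 3

Delta = 3 (mod 5)


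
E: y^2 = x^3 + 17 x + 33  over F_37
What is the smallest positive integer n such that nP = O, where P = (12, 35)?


Compute successive multiples of P until we hit O:
  1P = (12, 35)
  2P = (3, 0)
  3P = (12, 2)
  4P = O

ord(P) = 4


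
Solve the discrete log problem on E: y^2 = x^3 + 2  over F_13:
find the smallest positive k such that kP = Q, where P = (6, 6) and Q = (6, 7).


Enumerate multiples of P until we hit Q = (6, 7):
  1P = (6, 6)
  2P = (4, 12)
  3P = (12, 12)
  4P = (9, 4)
  5P = (10, 1)
  6P = (1, 4)
  7P = (2, 6)
  8P = (5, 7)
  9P = (3, 4)
  10P = (3, 9)
  11P = (5, 6)
  12P = (2, 7)
  13P = (1, 9)
  14P = (10, 12)
  15P = (9, 9)
  16P = (12, 1)
  17P = (4, 1)
  18P = (6, 7)
Match found at i = 18.

k = 18


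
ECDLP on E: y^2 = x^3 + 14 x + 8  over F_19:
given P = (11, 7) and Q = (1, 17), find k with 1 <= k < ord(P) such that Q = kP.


Enumerate multiples of P until we hit Q = (1, 17):
  1P = (11, 7)
  2P = (8, 10)
  3P = (1, 2)
  4P = (12, 2)
  5P = (2, 5)
  6P = (3, 18)
  7P = (6, 17)
  8P = (6, 2)
  9P = (3, 1)
  10P = (2, 14)
  11P = (12, 17)
  12P = (1, 17)
Match found at i = 12.

k = 12


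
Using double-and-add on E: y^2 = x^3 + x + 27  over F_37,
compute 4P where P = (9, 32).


k = 4 = 100_2 (binary, LSB first: 001)
Double-and-add from P = (9, 32):
  bit 0 = 0: acc unchanged = O
  bit 1 = 0: acc unchanged = O
  bit 2 = 1: acc = O + (23, 28) = (23, 28)

4P = (23, 28)


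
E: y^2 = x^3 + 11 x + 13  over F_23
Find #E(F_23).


For each x in F_23, count y with y^2 = x^3 + 11 x + 13 mod 23:
  x = 0: RHS = 13, y in [6, 17]  -> 2 point(s)
  x = 1: RHS = 2, y in [5, 18]  -> 2 point(s)
  x = 3: RHS = 4, y in [2, 21]  -> 2 point(s)
  x = 4: RHS = 6, y in [11, 12]  -> 2 point(s)
  x = 5: RHS = 9, y in [3, 20]  -> 2 point(s)
  x = 9: RHS = 13, y in [6, 17]  -> 2 point(s)
  x = 11: RHS = 16, y in [4, 19]  -> 2 point(s)
  x = 14: RHS = 13, y in [6, 17]  -> 2 point(s)
  x = 21: RHS = 6, y in [11, 12]  -> 2 point(s)
  x = 22: RHS = 1, y in [1, 22]  -> 2 point(s)
Affine points: 20. Add the point at infinity: total = 21.

#E(F_23) = 21


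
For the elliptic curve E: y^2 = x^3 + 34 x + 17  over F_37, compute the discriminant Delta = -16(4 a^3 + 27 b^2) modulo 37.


4 a^3 + 27 b^2 = 4*34^3 + 27*17^2 = 157216 + 7803 = 165019
Delta = -16 * (165019) = -2640304
Delta mod 37 = 16

Delta = 16 (mod 37)


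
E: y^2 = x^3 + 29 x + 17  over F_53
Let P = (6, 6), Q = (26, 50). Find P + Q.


P != Q, so use the chord formula.
s = (y2 - y1) / (x2 - x1) = (44) / (20) mod 53 = 34
x3 = s^2 - x1 - x2 mod 53 = 34^2 - 6 - 26 = 11
y3 = s (x1 - x3) - y1 mod 53 = 34 * (6 - 11) - 6 = 36

P + Q = (11, 36)


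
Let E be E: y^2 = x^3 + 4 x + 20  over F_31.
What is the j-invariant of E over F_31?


Delta = -16(4 a^3 + 27 b^2) mod 31 = 21
-1728 * (4 a)^3 = -1728 * (4*4)^3 mod 31 = 1
j = 1 * 21^(-1) mod 31 = 3

j = 3 (mod 31)


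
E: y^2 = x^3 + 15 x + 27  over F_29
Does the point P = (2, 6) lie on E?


Check whether y^2 = x^3 + 15 x + 27 (mod 29) for (x, y) = (2, 6).
LHS: y^2 = 6^2 mod 29 = 7
RHS: x^3 + 15 x + 27 = 2^3 + 15*2 + 27 mod 29 = 7
LHS = RHS

Yes, on the curve


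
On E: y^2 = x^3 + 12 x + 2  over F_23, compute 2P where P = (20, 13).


Doubling: s = (3 x1^2 + a) / (2 y1)
s = (3*20^2 + 12) / (2*13) mod 23 = 13
x3 = s^2 - 2 x1 mod 23 = 13^2 - 2*20 = 14
y3 = s (x1 - x3) - y1 mod 23 = 13 * (20 - 14) - 13 = 19

2P = (14, 19)


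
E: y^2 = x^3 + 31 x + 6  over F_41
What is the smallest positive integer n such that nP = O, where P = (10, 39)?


Compute successive multiples of P until we hit O:
  1P = (10, 39)
  2P = (19, 19)
  3P = (22, 15)
  4P = (13, 8)
  5P = (20, 37)
  6P = (34, 15)
  7P = (39, 31)
  8P = (38, 38)
  ... (continuing to 19P)
  19P = O

ord(P) = 19


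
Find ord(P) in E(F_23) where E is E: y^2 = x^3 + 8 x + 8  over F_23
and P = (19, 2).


Compute successive multiples of P until we hit O:
  1P = (19, 2)
  2P = (20, 7)
  3P = (9, 2)
  4P = (18, 21)
  5P = (2, 20)
  6P = (11, 22)
  7P = (5, 9)
  8P = (5, 14)
  ... (continuing to 15P)
  15P = O

ord(P) = 15


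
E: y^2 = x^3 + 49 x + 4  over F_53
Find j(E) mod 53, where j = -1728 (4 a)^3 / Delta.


Delta = -16(4 a^3 + 27 b^2) mod 53 = 46
-1728 * (4 a)^3 = -1728 * (4*49)^3 mod 53 = 3
j = 3 * 46^(-1) mod 53 = 45

j = 45 (mod 53)


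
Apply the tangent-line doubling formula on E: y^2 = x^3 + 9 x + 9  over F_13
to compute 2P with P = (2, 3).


Doubling: s = (3 x1^2 + a) / (2 y1)
s = (3*2^2 + 9) / (2*3) mod 13 = 10
x3 = s^2 - 2 x1 mod 13 = 10^2 - 2*2 = 5
y3 = s (x1 - x3) - y1 mod 13 = 10 * (2 - 5) - 3 = 6

2P = (5, 6)


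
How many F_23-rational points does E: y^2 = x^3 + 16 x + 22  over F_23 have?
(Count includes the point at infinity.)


For each x in F_23, count y with y^2 = x^3 + 16 x + 22 mod 23:
  x = 1: RHS = 16, y in [4, 19]  -> 2 point(s)
  x = 2: RHS = 16, y in [4, 19]  -> 2 point(s)
  x = 4: RHS = 12, y in [9, 14]  -> 2 point(s)
  x = 6: RHS = 12, y in [9, 14]  -> 2 point(s)
  x = 8: RHS = 18, y in [8, 15]  -> 2 point(s)
  x = 10: RHS = 9, y in [3, 20]  -> 2 point(s)
  x = 13: RHS = 12, y in [9, 14]  -> 2 point(s)
  x = 14: RHS = 0, y in [0]  -> 1 point(s)
  x = 15: RHS = 3, y in [7, 16]  -> 2 point(s)
  x = 16: RHS = 4, y in [2, 21]  -> 2 point(s)
  x = 17: RHS = 9, y in [3, 20]  -> 2 point(s)
  x = 18: RHS = 1, y in [1, 22]  -> 2 point(s)
  x = 19: RHS = 9, y in [3, 20]  -> 2 point(s)
  x = 20: RHS = 16, y in [4, 19]  -> 2 point(s)
Affine points: 27. Add the point at infinity: total = 28.

#E(F_23) = 28


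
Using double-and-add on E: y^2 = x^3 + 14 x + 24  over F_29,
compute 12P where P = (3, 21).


k = 12 = 1100_2 (binary, LSB first: 0011)
Double-and-add from P = (3, 21):
  bit 0 = 0: acc unchanged = O
  bit 1 = 0: acc unchanged = O
  bit 2 = 1: acc = O + (25, 7) = (25, 7)
  bit 3 = 1: acc = (25, 7) + (14, 21) = (6, 11)

12P = (6, 11)


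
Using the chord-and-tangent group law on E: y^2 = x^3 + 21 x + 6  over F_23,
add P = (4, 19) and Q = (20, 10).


P != Q, so use the chord formula.
s = (y2 - y1) / (x2 - x1) = (14) / (16) mod 23 = 21
x3 = s^2 - x1 - x2 mod 23 = 21^2 - 4 - 20 = 3
y3 = s (x1 - x3) - y1 mod 23 = 21 * (4 - 3) - 19 = 2

P + Q = (3, 2)


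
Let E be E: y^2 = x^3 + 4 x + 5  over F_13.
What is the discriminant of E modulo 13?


4 a^3 + 27 b^2 = 4*4^3 + 27*5^2 = 256 + 675 = 931
Delta = -16 * (931) = -14896
Delta mod 13 = 2

Delta = 2 (mod 13)


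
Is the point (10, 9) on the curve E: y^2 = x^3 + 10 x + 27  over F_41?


Check whether y^2 = x^3 + 10 x + 27 (mod 41) for (x, y) = (10, 9).
LHS: y^2 = 9^2 mod 41 = 40
RHS: x^3 + 10 x + 27 = 10^3 + 10*10 + 27 mod 41 = 20
LHS != RHS

No, not on the curve


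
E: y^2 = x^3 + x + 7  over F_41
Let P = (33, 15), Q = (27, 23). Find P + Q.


P != Q, so use the chord formula.
s = (y2 - y1) / (x2 - x1) = (8) / (35) mod 41 = 26
x3 = s^2 - x1 - x2 mod 41 = 26^2 - 33 - 27 = 1
y3 = s (x1 - x3) - y1 mod 41 = 26 * (33 - 1) - 15 = 38

P + Q = (1, 38)


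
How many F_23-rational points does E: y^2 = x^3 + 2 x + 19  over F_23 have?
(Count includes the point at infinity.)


For each x in F_23, count y with y^2 = x^3 + 2 x + 19 mod 23:
  x = 2: RHS = 8, y in [10, 13]  -> 2 point(s)
  x = 3: RHS = 6, y in [11, 12]  -> 2 point(s)
  x = 5: RHS = 16, y in [4, 19]  -> 2 point(s)
  x = 7: RHS = 8, y in [10, 13]  -> 2 point(s)
  x = 8: RHS = 18, y in [8, 15]  -> 2 point(s)
  x = 10: RHS = 4, y in [2, 21]  -> 2 point(s)
  x = 12: RHS = 0, y in [0]  -> 1 point(s)
  x = 14: RHS = 8, y in [10, 13]  -> 2 point(s)
  x = 19: RHS = 16, y in [4, 19]  -> 2 point(s)
  x = 20: RHS = 9, y in [3, 20]  -> 2 point(s)
  x = 22: RHS = 16, y in [4, 19]  -> 2 point(s)
Affine points: 21. Add the point at infinity: total = 22.

#E(F_23) = 22


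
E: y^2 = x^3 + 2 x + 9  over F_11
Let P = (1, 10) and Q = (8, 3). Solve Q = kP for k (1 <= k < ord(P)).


Enumerate multiples of P until we hit Q = (8, 3):
  1P = (1, 10)
  2P = (7, 5)
  3P = (4, 9)
  4P = (0, 8)
  5P = (3, 8)
  6P = (8, 8)
  7P = (5, 10)
  8P = (5, 1)
  9P = (8, 3)
Match found at i = 9.

k = 9


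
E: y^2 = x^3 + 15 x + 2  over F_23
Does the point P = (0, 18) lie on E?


Check whether y^2 = x^3 + 15 x + 2 (mod 23) for (x, y) = (0, 18).
LHS: y^2 = 18^2 mod 23 = 2
RHS: x^3 + 15 x + 2 = 0^3 + 15*0 + 2 mod 23 = 2
LHS = RHS

Yes, on the curve


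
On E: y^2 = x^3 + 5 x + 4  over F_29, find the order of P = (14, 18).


Compute successive multiples of P until we hit O:
  1P = (14, 18)
  2P = (8, 18)
  3P = (7, 11)
  4P = (9, 16)
  5P = (5, 3)
  6P = (16, 27)
  7P = (12, 20)
  8P = (4, 1)
  ... (continuing to 31P)
  31P = O

ord(P) = 31


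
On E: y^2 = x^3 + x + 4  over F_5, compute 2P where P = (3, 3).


Doubling: s = (3 x1^2 + a) / (2 y1)
s = (3*3^2 + 1) / (2*3) mod 5 = 3
x3 = s^2 - 2 x1 mod 5 = 3^2 - 2*3 = 3
y3 = s (x1 - x3) - y1 mod 5 = 3 * (3 - 3) - 3 = 2

2P = (3, 2)


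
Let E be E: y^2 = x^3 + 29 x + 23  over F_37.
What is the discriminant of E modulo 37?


4 a^3 + 27 b^2 = 4*29^3 + 27*23^2 = 97556 + 14283 = 111839
Delta = -16 * (111839) = -1789424
Delta mod 37 = 7

Delta = 7 (mod 37)


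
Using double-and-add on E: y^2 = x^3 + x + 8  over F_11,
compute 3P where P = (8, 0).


k = 3 = 11_2 (binary, LSB first: 11)
Double-and-add from P = (8, 0):
  bit 0 = 1: acc = O + (8, 0) = (8, 0)
  bit 1 = 1: acc = (8, 0) + O = (8, 0)

3P = (8, 0)


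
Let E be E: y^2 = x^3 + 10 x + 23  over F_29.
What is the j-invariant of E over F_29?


Delta = -16(4 a^3 + 27 b^2) mod 29 = 24
-1728 * (4 a)^3 = -1728 * (4*10)^3 mod 29 = 22
j = 22 * 24^(-1) mod 29 = 13

j = 13 (mod 29)


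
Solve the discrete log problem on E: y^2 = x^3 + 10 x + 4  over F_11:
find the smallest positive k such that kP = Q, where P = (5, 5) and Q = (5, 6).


Enumerate multiples of P until we hit Q = (5, 6):
  1P = (5, 5)
  2P = (10, 2)
  3P = (10, 9)
  4P = (5, 6)
Match found at i = 4.

k = 4


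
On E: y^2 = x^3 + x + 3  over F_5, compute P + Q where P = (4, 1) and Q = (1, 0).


P != Q, so use the chord formula.
s = (y2 - y1) / (x2 - x1) = (4) / (2) mod 5 = 2
x3 = s^2 - x1 - x2 mod 5 = 2^2 - 4 - 1 = 4
y3 = s (x1 - x3) - y1 mod 5 = 2 * (4 - 4) - 1 = 4

P + Q = (4, 4)


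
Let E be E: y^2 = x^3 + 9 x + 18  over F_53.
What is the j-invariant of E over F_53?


Delta = -16(4 a^3 + 27 b^2) mod 53 = 42
-1728 * (4 a)^3 = -1728 * (4*9)^3 mod 53 = 18
j = 18 * 42^(-1) mod 53 = 8

j = 8 (mod 53)


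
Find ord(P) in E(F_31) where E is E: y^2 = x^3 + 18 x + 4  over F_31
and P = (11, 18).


Compute successive multiples of P until we hit O:
  1P = (11, 18)
  2P = (11, 13)
  3P = O

ord(P) = 3


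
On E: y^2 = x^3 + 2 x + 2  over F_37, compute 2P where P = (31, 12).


Doubling: s = (3 x1^2 + a) / (2 y1)
s = (3*31^2 + 2) / (2*12) mod 37 = 20
x3 = s^2 - 2 x1 mod 37 = 20^2 - 2*31 = 5
y3 = s (x1 - x3) - y1 mod 37 = 20 * (31 - 5) - 12 = 27

2P = (5, 27)


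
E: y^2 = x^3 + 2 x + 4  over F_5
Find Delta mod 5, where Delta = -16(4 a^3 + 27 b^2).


4 a^3 + 27 b^2 = 4*2^3 + 27*4^2 = 32 + 432 = 464
Delta = -16 * (464) = -7424
Delta mod 5 = 1

Delta = 1 (mod 5)


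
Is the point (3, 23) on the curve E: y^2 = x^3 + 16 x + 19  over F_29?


Check whether y^2 = x^3 + 16 x + 19 (mod 29) for (x, y) = (3, 23).
LHS: y^2 = 23^2 mod 29 = 7
RHS: x^3 + 16 x + 19 = 3^3 + 16*3 + 19 mod 29 = 7
LHS = RHS

Yes, on the curve


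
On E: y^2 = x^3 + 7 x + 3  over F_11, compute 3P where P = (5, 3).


k = 3 = 11_2 (binary, LSB first: 11)
Double-and-add from P = (5, 3):
  bit 0 = 1: acc = O + (5, 3) = (5, 3)
  bit 1 = 1: acc = (5, 3) + (2, 5) = (2, 6)

3P = (2, 6)


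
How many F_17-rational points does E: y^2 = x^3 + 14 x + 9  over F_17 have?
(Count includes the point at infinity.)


For each x in F_17, count y with y^2 = x^3 + 14 x + 9 mod 17:
  x = 0: RHS = 9, y in [3, 14]  -> 2 point(s)
  x = 5: RHS = 0, y in [0]  -> 1 point(s)
  x = 7: RHS = 8, y in [5, 12]  -> 2 point(s)
  x = 8: RHS = 4, y in [2, 15]  -> 2 point(s)
  x = 11: RHS = 15, y in [7, 10]  -> 2 point(s)
  x = 12: RHS = 1, y in [1, 16]  -> 2 point(s)
  x = 13: RHS = 8, y in [5, 12]  -> 2 point(s)
  x = 14: RHS = 8, y in [5, 12]  -> 2 point(s)
Affine points: 15. Add the point at infinity: total = 16.

#E(F_17) = 16


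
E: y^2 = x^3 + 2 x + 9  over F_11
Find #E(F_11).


For each x in F_11, count y with y^2 = x^3 + 2 x + 9 mod 11:
  x = 0: RHS = 9, y in [3, 8]  -> 2 point(s)
  x = 1: RHS = 1, y in [1, 10]  -> 2 point(s)
  x = 3: RHS = 9, y in [3, 8]  -> 2 point(s)
  x = 4: RHS = 4, y in [2, 9]  -> 2 point(s)
  x = 5: RHS = 1, y in [1, 10]  -> 2 point(s)
  x = 7: RHS = 3, y in [5, 6]  -> 2 point(s)
  x = 8: RHS = 9, y in [3, 8]  -> 2 point(s)
Affine points: 14. Add the point at infinity: total = 15.

#E(F_11) = 15


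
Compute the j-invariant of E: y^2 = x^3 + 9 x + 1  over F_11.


Delta = -16(4 a^3 + 27 b^2) mod 11 = 3
-1728 * (4 a)^3 = -1728 * (4*9)^3 mod 11 = 6
j = 6 * 3^(-1) mod 11 = 2

j = 2 (mod 11)


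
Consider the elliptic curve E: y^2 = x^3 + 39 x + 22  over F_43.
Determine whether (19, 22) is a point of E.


Check whether y^2 = x^3 + 39 x + 22 (mod 43) for (x, y) = (19, 22).
LHS: y^2 = 22^2 mod 43 = 11
RHS: x^3 + 39 x + 22 = 19^3 + 39*19 + 22 mod 43 = 11
LHS = RHS

Yes, on the curve


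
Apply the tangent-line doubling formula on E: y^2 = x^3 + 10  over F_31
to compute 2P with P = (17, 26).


Doubling: s = (3 x1^2 + a) / (2 y1)
s = (3*17^2 + 0) / (2*26) mod 31 = 28
x3 = s^2 - 2 x1 mod 31 = 28^2 - 2*17 = 6
y3 = s (x1 - x3) - y1 mod 31 = 28 * (17 - 6) - 26 = 3

2P = (6, 3)


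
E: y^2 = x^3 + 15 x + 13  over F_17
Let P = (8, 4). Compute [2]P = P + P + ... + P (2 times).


k = 2 = 10_2 (binary, LSB first: 01)
Double-and-add from P = (8, 4):
  bit 0 = 0: acc unchanged = O
  bit 1 = 1: acc = O + (3, 0) = (3, 0)

2P = (3, 0)


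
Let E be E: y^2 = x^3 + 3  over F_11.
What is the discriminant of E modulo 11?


4 a^3 + 27 b^2 = 4*0^3 + 27*3^2 = 0 + 243 = 243
Delta = -16 * (243) = -3888
Delta mod 11 = 6

Delta = 6 (mod 11)


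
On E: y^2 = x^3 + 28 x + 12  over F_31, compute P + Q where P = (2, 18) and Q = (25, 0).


P != Q, so use the chord formula.
s = (y2 - y1) / (x2 - x1) = (13) / (23) mod 31 = 10
x3 = s^2 - x1 - x2 mod 31 = 10^2 - 2 - 25 = 11
y3 = s (x1 - x3) - y1 mod 31 = 10 * (2 - 11) - 18 = 16

P + Q = (11, 16)


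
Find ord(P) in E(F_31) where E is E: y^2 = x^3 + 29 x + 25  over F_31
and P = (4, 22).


Compute successive multiples of P until we hit O:
  1P = (4, 22)
  2P = (28, 29)
  3P = (0, 5)
  4P = (16, 20)
  5P = (5, 4)
  6P = (5, 27)
  7P = (16, 11)
  8P = (0, 26)
  ... (continuing to 11P)
  11P = O

ord(P) = 11


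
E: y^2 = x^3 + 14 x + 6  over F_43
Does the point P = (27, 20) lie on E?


Check whether y^2 = x^3 + 14 x + 6 (mod 43) for (x, y) = (27, 20).
LHS: y^2 = 20^2 mod 43 = 13
RHS: x^3 + 14 x + 6 = 27^3 + 14*27 + 6 mod 43 = 29
LHS != RHS

No, not on the curve


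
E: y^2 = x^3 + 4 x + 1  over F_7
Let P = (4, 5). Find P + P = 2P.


Doubling: s = (3 x1^2 + a) / (2 y1)
s = (3*4^2 + 4) / (2*5) mod 7 = 1
x3 = s^2 - 2 x1 mod 7 = 1^2 - 2*4 = 0
y3 = s (x1 - x3) - y1 mod 7 = 1 * (4 - 0) - 5 = 6

2P = (0, 6)


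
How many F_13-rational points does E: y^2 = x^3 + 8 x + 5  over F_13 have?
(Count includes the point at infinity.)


For each x in F_13, count y with y^2 = x^3 + 8 x + 5 mod 13:
  x = 1: RHS = 1, y in [1, 12]  -> 2 point(s)
  x = 2: RHS = 3, y in [4, 9]  -> 2 point(s)
  x = 3: RHS = 4, y in [2, 11]  -> 2 point(s)
  x = 4: RHS = 10, y in [6, 7]  -> 2 point(s)
  x = 5: RHS = 1, y in [1, 12]  -> 2 point(s)
  x = 6: RHS = 9, y in [3, 10]  -> 2 point(s)
  x = 7: RHS = 1, y in [1, 12]  -> 2 point(s)
  x = 8: RHS = 9, y in [3, 10]  -> 2 point(s)
  x = 9: RHS = 0, y in [0]  -> 1 point(s)
  x = 12: RHS = 9, y in [3, 10]  -> 2 point(s)
Affine points: 19. Add the point at infinity: total = 20.

#E(F_13) = 20


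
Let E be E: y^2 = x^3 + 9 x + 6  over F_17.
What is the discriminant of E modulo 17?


4 a^3 + 27 b^2 = 4*9^3 + 27*6^2 = 2916 + 972 = 3888
Delta = -16 * (3888) = -62208
Delta mod 17 = 12

Delta = 12 (mod 17)


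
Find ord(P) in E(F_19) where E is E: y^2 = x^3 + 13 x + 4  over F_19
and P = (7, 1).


Compute successive multiples of P until we hit O:
  1P = (7, 1)
  2P = (2, 0)
  3P = (7, 18)
  4P = O

ord(P) = 4


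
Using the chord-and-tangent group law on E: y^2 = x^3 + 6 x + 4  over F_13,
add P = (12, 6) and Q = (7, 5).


P != Q, so use the chord formula.
s = (y2 - y1) / (x2 - x1) = (12) / (8) mod 13 = 8
x3 = s^2 - x1 - x2 mod 13 = 8^2 - 12 - 7 = 6
y3 = s (x1 - x3) - y1 mod 13 = 8 * (12 - 6) - 6 = 3

P + Q = (6, 3)


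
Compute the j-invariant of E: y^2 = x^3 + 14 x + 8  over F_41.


Delta = -16(4 a^3 + 27 b^2) mod 41 = 14
-1728 * (4 a)^3 = -1728 * (4*14)^3 mod 41 = 4
j = 4 * 14^(-1) mod 41 = 12

j = 12 (mod 41)


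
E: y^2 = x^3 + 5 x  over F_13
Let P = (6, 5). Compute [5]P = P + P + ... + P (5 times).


k = 5 = 101_2 (binary, LSB first: 101)
Double-and-add from P = (6, 5):
  bit 0 = 1: acc = O + (6, 5) = (6, 5)
  bit 1 = 0: acc unchanged = (6, 5)
  bit 2 = 1: acc = (6, 5) + (3, 9) = (0, 0)

5P = (0, 0)


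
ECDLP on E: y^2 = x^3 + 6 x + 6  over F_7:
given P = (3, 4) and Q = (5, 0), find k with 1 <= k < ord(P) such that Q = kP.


Enumerate multiples of P until we hit Q = (5, 0):
  1P = (3, 4)
  2P = (5, 0)
Match found at i = 2.

k = 2


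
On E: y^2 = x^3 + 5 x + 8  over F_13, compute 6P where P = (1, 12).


k = 6 = 110_2 (binary, LSB first: 011)
Double-and-add from P = (1, 12):
  bit 0 = 0: acc unchanged = O
  bit 1 = 1: acc = O + (1, 1) = (1, 1)
  bit 2 = 1: acc = (1, 1) + (1, 12) = O

6P = O


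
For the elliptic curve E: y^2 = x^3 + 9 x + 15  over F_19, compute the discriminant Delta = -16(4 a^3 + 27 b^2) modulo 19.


4 a^3 + 27 b^2 = 4*9^3 + 27*15^2 = 2916 + 6075 = 8991
Delta = -16 * (8991) = -143856
Delta mod 19 = 12

Delta = 12 (mod 19)


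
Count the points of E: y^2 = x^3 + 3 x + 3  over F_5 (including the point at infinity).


For each x in F_5, count y with y^2 = x^3 + 3 x + 3 mod 5:
  x = 3: RHS = 4, y in [2, 3]  -> 2 point(s)
  x = 4: RHS = 4, y in [2, 3]  -> 2 point(s)
Affine points: 4. Add the point at infinity: total = 5.

#E(F_5) = 5


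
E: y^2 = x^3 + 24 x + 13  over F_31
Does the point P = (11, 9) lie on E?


Check whether y^2 = x^3 + 24 x + 13 (mod 31) for (x, y) = (11, 9).
LHS: y^2 = 9^2 mod 31 = 19
RHS: x^3 + 24 x + 13 = 11^3 + 24*11 + 13 mod 31 = 27
LHS != RHS

No, not on the curve


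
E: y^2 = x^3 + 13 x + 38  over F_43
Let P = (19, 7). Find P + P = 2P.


Doubling: s = (3 x1^2 + a) / (2 y1)
s = (3*19^2 + 13) / (2*7) mod 43 = 23
x3 = s^2 - 2 x1 mod 43 = 23^2 - 2*19 = 18
y3 = s (x1 - x3) - y1 mod 43 = 23 * (19 - 18) - 7 = 16

2P = (18, 16)


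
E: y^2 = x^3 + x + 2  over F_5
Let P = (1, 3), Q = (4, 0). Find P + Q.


P != Q, so use the chord formula.
s = (y2 - y1) / (x2 - x1) = (2) / (3) mod 5 = 4
x3 = s^2 - x1 - x2 mod 5 = 4^2 - 1 - 4 = 1
y3 = s (x1 - x3) - y1 mod 5 = 4 * (1 - 1) - 3 = 2

P + Q = (1, 2)


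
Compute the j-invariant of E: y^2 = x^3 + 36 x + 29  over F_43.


Delta = -16(4 a^3 + 27 b^2) mod 43 = 17
-1728 * (4 a)^3 = -1728 * (4*36)^3 mod 43 = 4
j = 4 * 17^(-1) mod 43 = 23

j = 23 (mod 43)


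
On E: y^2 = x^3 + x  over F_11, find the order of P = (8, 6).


Compute successive multiples of P until we hit O:
  1P = (8, 6)
  2P = (9, 10)
  3P = (10, 8)
  4P = (5, 8)
  5P = (7, 8)
  6P = (0, 0)
  7P = (7, 3)
  8P = (5, 3)
  ... (continuing to 12P)
  12P = O

ord(P) = 12


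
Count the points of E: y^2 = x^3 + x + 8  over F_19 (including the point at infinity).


For each x in F_19, count y with y^2 = x^3 + 1 x + 8 mod 19:
  x = 3: RHS = 0, y in [0]  -> 1 point(s)
  x = 4: RHS = 0, y in [0]  -> 1 point(s)
  x = 5: RHS = 5, y in [9, 10]  -> 2 point(s)
  x = 7: RHS = 16, y in [4, 15]  -> 2 point(s)
  x = 9: RHS = 5, y in [9, 10]  -> 2 point(s)
  x = 10: RHS = 11, y in [7, 12]  -> 2 point(s)
  x = 11: RHS = 1, y in [1, 18]  -> 2 point(s)
  x = 12: RHS = 0, y in [0]  -> 1 point(s)
  x = 14: RHS = 11, y in [7, 12]  -> 2 point(s)
  x = 15: RHS = 16, y in [4, 15]  -> 2 point(s)
  x = 16: RHS = 16, y in [4, 15]  -> 2 point(s)
  x = 17: RHS = 17, y in [6, 13]  -> 2 point(s)
  x = 18: RHS = 6, y in [5, 14]  -> 2 point(s)
Affine points: 23. Add the point at infinity: total = 24.

#E(F_19) = 24


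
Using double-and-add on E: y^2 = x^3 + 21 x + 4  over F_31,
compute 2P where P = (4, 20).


k = 2 = 10_2 (binary, LSB first: 01)
Double-and-add from P = (4, 20):
  bit 0 = 0: acc unchanged = O
  bit 1 = 1: acc = O + (6, 6) = (6, 6)

2P = (6, 6)


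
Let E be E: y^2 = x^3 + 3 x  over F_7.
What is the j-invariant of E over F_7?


Delta = -16(4 a^3 + 27 b^2) mod 7 = 1
-1728 * (4 a)^3 = -1728 * (4*3)^3 mod 7 = 6
j = 6 * 1^(-1) mod 7 = 6

j = 6 (mod 7)


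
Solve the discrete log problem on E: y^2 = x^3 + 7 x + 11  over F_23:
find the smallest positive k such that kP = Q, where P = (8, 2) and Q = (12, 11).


Enumerate multiples of P until we hit Q = (12, 11):
  1P = (8, 2)
  2P = (11, 4)
  3P = (7, 14)
  4P = (14, 1)
  5P = (17, 11)
  6P = (22, 7)
  7P = (20, 20)
  8P = (3, 17)
  9P = (21, 14)
  10P = (12, 12)
  11P = (15, 15)
  12P = (18, 9)
  13P = (6, 4)
  14P = (10, 0)
  15P = (6, 19)
  16P = (18, 14)
  17P = (15, 8)
  18P = (12, 11)
Match found at i = 18.

k = 18


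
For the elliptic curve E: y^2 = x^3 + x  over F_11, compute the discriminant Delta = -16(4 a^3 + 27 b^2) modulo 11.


4 a^3 + 27 b^2 = 4*1^3 + 27*0^2 = 4 + 0 = 4
Delta = -16 * (4) = -64
Delta mod 11 = 2

Delta = 2 (mod 11)


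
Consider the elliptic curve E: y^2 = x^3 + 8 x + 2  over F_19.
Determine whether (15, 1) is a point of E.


Check whether y^2 = x^3 + 8 x + 2 (mod 19) for (x, y) = (15, 1).
LHS: y^2 = 1^2 mod 19 = 1
RHS: x^3 + 8 x + 2 = 15^3 + 8*15 + 2 mod 19 = 1
LHS = RHS

Yes, on the curve


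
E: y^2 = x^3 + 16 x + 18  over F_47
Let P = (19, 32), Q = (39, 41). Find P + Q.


P != Q, so use the chord formula.
s = (y2 - y1) / (x2 - x1) = (9) / (20) mod 47 = 31
x3 = s^2 - x1 - x2 mod 47 = 31^2 - 19 - 39 = 10
y3 = s (x1 - x3) - y1 mod 47 = 31 * (19 - 10) - 32 = 12

P + Q = (10, 12)


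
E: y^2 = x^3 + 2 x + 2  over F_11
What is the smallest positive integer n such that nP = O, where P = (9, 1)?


Compute successive multiples of P until we hit O:
  1P = (9, 1)
  2P = (9, 10)
  3P = O

ord(P) = 3


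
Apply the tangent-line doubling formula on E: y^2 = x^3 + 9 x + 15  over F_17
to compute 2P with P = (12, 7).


Doubling: s = (3 x1^2 + a) / (2 y1)
s = (3*12^2 + 9) / (2*7) mod 17 = 6
x3 = s^2 - 2 x1 mod 17 = 6^2 - 2*12 = 12
y3 = s (x1 - x3) - y1 mod 17 = 6 * (12 - 12) - 7 = 10

2P = (12, 10)


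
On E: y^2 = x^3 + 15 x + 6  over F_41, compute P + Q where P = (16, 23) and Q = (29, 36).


P != Q, so use the chord formula.
s = (y2 - y1) / (x2 - x1) = (13) / (13) mod 41 = 1
x3 = s^2 - x1 - x2 mod 41 = 1^2 - 16 - 29 = 38
y3 = s (x1 - x3) - y1 mod 41 = 1 * (16 - 38) - 23 = 37

P + Q = (38, 37)


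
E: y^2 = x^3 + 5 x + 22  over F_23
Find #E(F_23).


For each x in F_23, count y with y^2 = x^3 + 5 x + 22 mod 23:
  x = 3: RHS = 18, y in [8, 15]  -> 2 point(s)
  x = 7: RHS = 9, y in [3, 20]  -> 2 point(s)
  x = 12: RHS = 16, y in [4, 19]  -> 2 point(s)
  x = 16: RHS = 12, y in [9, 14]  -> 2 point(s)
  x = 17: RHS = 6, y in [11, 12]  -> 2 point(s)
  x = 20: RHS = 3, y in [7, 16]  -> 2 point(s)
  x = 21: RHS = 4, y in [2, 21]  -> 2 point(s)
  x = 22: RHS = 16, y in [4, 19]  -> 2 point(s)
Affine points: 16. Add the point at infinity: total = 17.

#E(F_23) = 17


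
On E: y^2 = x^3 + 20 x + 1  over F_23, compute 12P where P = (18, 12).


k = 12 = 1100_2 (binary, LSB first: 0011)
Double-and-add from P = (18, 12):
  bit 0 = 0: acc unchanged = O
  bit 1 = 0: acc unchanged = O
  bit 2 = 1: acc = O + (16, 22) = (16, 22)
  bit 3 = 1: acc = (16, 22) + (0, 22) = (7, 1)

12P = (7, 1)


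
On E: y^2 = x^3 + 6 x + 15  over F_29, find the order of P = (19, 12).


Compute successive multiples of P until we hit O:
  1P = (19, 12)
  2P = (14, 1)
  3P = (2, 8)
  4P = (21, 8)
  5P = (22, 23)
  6P = (24, 18)
  7P = (6, 21)
  8P = (11, 7)
  ... (continuing to 19P)
  19P = O

ord(P) = 19


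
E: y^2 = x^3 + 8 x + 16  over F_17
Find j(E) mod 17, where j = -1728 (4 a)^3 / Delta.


Delta = -16(4 a^3 + 27 b^2) mod 17 = 1
-1728 * (4 a)^3 = -1728 * (4*8)^3 mod 17 = 3
j = 3 * 1^(-1) mod 17 = 3

j = 3 (mod 17)


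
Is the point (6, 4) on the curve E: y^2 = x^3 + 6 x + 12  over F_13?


Check whether y^2 = x^3 + 6 x + 12 (mod 13) for (x, y) = (6, 4).
LHS: y^2 = 4^2 mod 13 = 3
RHS: x^3 + 6 x + 12 = 6^3 + 6*6 + 12 mod 13 = 4
LHS != RHS

No, not on the curve


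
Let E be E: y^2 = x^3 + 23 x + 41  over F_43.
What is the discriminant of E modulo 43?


4 a^3 + 27 b^2 = 4*23^3 + 27*41^2 = 48668 + 45387 = 94055
Delta = -16 * (94055) = -1504880
Delta mod 43 = 34

Delta = 34 (mod 43)


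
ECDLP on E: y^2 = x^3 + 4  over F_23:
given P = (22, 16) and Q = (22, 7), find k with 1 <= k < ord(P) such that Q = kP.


Enumerate multiples of P until we hit Q = (22, 7):
  1P = (22, 16)
  2P = (20, 0)
  3P = (22, 7)
Match found at i = 3.

k = 3


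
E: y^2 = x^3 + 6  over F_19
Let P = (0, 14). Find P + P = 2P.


Doubling: s = (3 x1^2 + a) / (2 y1)
s = (3*0^2 + 0) / (2*14) mod 19 = 0
x3 = s^2 - 2 x1 mod 19 = 0^2 - 2*0 = 0
y3 = s (x1 - x3) - y1 mod 19 = 0 * (0 - 0) - 14 = 5

2P = (0, 5)


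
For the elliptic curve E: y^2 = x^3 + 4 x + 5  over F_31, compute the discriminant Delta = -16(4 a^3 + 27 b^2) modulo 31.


4 a^3 + 27 b^2 = 4*4^3 + 27*5^2 = 256 + 675 = 931
Delta = -16 * (931) = -14896
Delta mod 31 = 15

Delta = 15 (mod 31)


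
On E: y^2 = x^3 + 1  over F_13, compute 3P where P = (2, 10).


k = 3 = 11_2 (binary, LSB first: 11)
Double-and-add from P = (2, 10):
  bit 0 = 1: acc = O + (2, 10) = (2, 10)
  bit 1 = 1: acc = (2, 10) + (0, 12) = (12, 0)

3P = (12, 0)


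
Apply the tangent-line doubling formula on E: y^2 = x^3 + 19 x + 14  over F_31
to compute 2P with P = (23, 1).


Doubling: s = (3 x1^2 + a) / (2 y1)
s = (3*23^2 + 19) / (2*1) mod 31 = 28
x3 = s^2 - 2 x1 mod 31 = 28^2 - 2*23 = 25
y3 = s (x1 - x3) - y1 mod 31 = 28 * (23 - 25) - 1 = 5

2P = (25, 5)


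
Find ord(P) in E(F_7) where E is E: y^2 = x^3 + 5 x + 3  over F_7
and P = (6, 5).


Compute successive multiples of P until we hit O:
  1P = (6, 5)
  2P = (6, 2)
  3P = O

ord(P) = 3


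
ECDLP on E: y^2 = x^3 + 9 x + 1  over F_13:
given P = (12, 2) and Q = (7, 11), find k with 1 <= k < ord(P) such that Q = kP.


Enumerate multiples of P until we hit Q = (7, 11):
  1P = (12, 2)
  2P = (11, 1)
  3P = (4, 6)
  4P = (7, 2)
  5P = (7, 11)
Match found at i = 5.

k = 5


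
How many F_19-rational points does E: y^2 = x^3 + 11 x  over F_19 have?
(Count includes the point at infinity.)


For each x in F_19, count y with y^2 = x^3 + 11 x + 0 mod 19:
  x = 0: RHS = 0, y in [0]  -> 1 point(s)
  x = 2: RHS = 11, y in [7, 12]  -> 2 point(s)
  x = 5: RHS = 9, y in [3, 16]  -> 2 point(s)
  x = 6: RHS = 16, y in [4, 15]  -> 2 point(s)
  x = 8: RHS = 11, y in [7, 12]  -> 2 point(s)
  x = 9: RHS = 11, y in [7, 12]  -> 2 point(s)
  x = 12: RHS = 17, y in [6, 13]  -> 2 point(s)
  x = 15: RHS = 6, y in [5, 14]  -> 2 point(s)
  x = 16: RHS = 16, y in [4, 15]  -> 2 point(s)
  x = 18: RHS = 7, y in [8, 11]  -> 2 point(s)
Affine points: 19. Add the point at infinity: total = 20.

#E(F_19) = 20


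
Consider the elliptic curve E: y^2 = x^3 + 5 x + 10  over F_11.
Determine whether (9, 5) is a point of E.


Check whether y^2 = x^3 + 5 x + 10 (mod 11) for (x, y) = (9, 5).
LHS: y^2 = 5^2 mod 11 = 3
RHS: x^3 + 5 x + 10 = 9^3 + 5*9 + 10 mod 11 = 3
LHS = RHS

Yes, on the curve


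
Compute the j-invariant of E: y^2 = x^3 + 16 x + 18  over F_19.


Delta = -16(4 a^3 + 27 b^2) mod 19 = 4
-1728 * (4 a)^3 = -1728 * (4*16)^3 mod 19 = 1
j = 1 * 4^(-1) mod 19 = 5

j = 5 (mod 19)


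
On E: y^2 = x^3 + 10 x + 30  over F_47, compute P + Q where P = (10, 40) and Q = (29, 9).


P != Q, so use the chord formula.
s = (y2 - y1) / (x2 - x1) = (16) / (19) mod 47 = 33
x3 = s^2 - x1 - x2 mod 47 = 33^2 - 10 - 29 = 16
y3 = s (x1 - x3) - y1 mod 47 = 33 * (10 - 16) - 40 = 44

P + Q = (16, 44)


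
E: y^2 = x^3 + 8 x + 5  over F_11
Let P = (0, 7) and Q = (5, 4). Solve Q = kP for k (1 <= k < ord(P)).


Enumerate multiples of P until we hit Q = (5, 4):
  1P = (0, 7)
  2P = (1, 5)
  3P = (3, 10)
  4P = (9, 6)
  5P = (5, 7)
  6P = (6, 4)
  7P = (8, 8)
  8P = (8, 3)
  9P = (6, 7)
  10P = (5, 4)
Match found at i = 10.

k = 10


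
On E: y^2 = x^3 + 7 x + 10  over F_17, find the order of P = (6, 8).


Compute successive multiples of P until we hit O:
  1P = (6, 8)
  2P = (4, 0)
  3P = (6, 9)
  4P = O

ord(P) = 4


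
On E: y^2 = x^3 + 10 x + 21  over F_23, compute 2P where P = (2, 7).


Doubling: s = (3 x1^2 + a) / (2 y1)
s = (3*2^2 + 10) / (2*7) mod 23 = 18
x3 = s^2 - 2 x1 mod 23 = 18^2 - 2*2 = 21
y3 = s (x1 - x3) - y1 mod 23 = 18 * (2 - 21) - 7 = 19

2P = (21, 19)


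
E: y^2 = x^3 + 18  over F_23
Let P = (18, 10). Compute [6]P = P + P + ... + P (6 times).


k = 6 = 110_2 (binary, LSB first: 011)
Double-and-add from P = (18, 10):
  bit 0 = 0: acc unchanged = O
  bit 1 = 1: acc = O + (14, 5) = (14, 5)
  bit 2 = 1: acc = (14, 5) + (19, 0) = (14, 18)

6P = (14, 18)


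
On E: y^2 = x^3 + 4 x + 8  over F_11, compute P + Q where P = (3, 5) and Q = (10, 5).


P != Q, so use the chord formula.
s = (y2 - y1) / (x2 - x1) = (0) / (7) mod 11 = 0
x3 = s^2 - x1 - x2 mod 11 = 0^2 - 3 - 10 = 9
y3 = s (x1 - x3) - y1 mod 11 = 0 * (3 - 9) - 5 = 6

P + Q = (9, 6)


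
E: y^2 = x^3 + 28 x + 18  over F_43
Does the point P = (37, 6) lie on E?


Check whether y^2 = x^3 + 28 x + 18 (mod 43) for (x, y) = (37, 6).
LHS: y^2 = 6^2 mod 43 = 36
RHS: x^3 + 28 x + 18 = 37^3 + 28*37 + 18 mod 43 = 21
LHS != RHS

No, not on the curve


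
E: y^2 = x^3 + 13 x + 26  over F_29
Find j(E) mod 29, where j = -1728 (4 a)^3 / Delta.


Delta = -16(4 a^3 + 27 b^2) mod 29 = 11
-1728 * (4 a)^3 = -1728 * (4*13)^3 mod 29 = 18
j = 18 * 11^(-1) mod 29 = 28

j = 28 (mod 29)


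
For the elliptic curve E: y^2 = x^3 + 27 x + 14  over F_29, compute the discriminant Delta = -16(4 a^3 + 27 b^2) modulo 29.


4 a^3 + 27 b^2 = 4*27^3 + 27*14^2 = 78732 + 5292 = 84024
Delta = -16 * (84024) = -1344384
Delta mod 29 = 27

Delta = 27 (mod 29)


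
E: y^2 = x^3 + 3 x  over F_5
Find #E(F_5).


For each x in F_5, count y with y^2 = x^3 + 3 x + 0 mod 5:
  x = 0: RHS = 0, y in [0]  -> 1 point(s)
  x = 1: RHS = 4, y in [2, 3]  -> 2 point(s)
  x = 2: RHS = 4, y in [2, 3]  -> 2 point(s)
  x = 3: RHS = 1, y in [1, 4]  -> 2 point(s)
  x = 4: RHS = 1, y in [1, 4]  -> 2 point(s)
Affine points: 9. Add the point at infinity: total = 10.

#E(F_5) = 10


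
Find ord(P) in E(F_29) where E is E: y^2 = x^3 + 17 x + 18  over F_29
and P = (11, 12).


Compute successive multiples of P until we hit O:
  1P = (11, 12)
  2P = (12, 6)
  3P = (13, 0)
  4P = (12, 23)
  5P = (11, 17)
  6P = O

ord(P) = 6


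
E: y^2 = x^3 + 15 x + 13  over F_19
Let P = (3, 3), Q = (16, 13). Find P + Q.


P != Q, so use the chord formula.
s = (y2 - y1) / (x2 - x1) = (10) / (13) mod 19 = 11
x3 = s^2 - x1 - x2 mod 19 = 11^2 - 3 - 16 = 7
y3 = s (x1 - x3) - y1 mod 19 = 11 * (3 - 7) - 3 = 10

P + Q = (7, 10)


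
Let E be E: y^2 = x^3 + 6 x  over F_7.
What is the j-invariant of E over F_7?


Delta = -16(4 a^3 + 27 b^2) mod 7 = 1
-1728 * (4 a)^3 = -1728 * (4*6)^3 mod 7 = 6
j = 6 * 1^(-1) mod 7 = 6

j = 6 (mod 7)


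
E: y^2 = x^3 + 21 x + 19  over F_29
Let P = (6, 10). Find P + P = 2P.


Doubling: s = (3 x1^2 + a) / (2 y1)
s = (3*6^2 + 21) / (2*10) mod 29 = 5
x3 = s^2 - 2 x1 mod 29 = 5^2 - 2*6 = 13
y3 = s (x1 - x3) - y1 mod 29 = 5 * (6 - 13) - 10 = 13

2P = (13, 13)


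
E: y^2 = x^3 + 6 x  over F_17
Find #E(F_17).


For each x in F_17, count y with y^2 = x^3 + 6 x + 0 mod 17:
  x = 0: RHS = 0, y in [0]  -> 1 point(s)
  x = 5: RHS = 2, y in [6, 11]  -> 2 point(s)
  x = 8: RHS = 16, y in [4, 13]  -> 2 point(s)
  x = 9: RHS = 1, y in [1, 16]  -> 2 point(s)
  x = 12: RHS = 15, y in [7, 10]  -> 2 point(s)
Affine points: 9. Add the point at infinity: total = 10.

#E(F_17) = 10


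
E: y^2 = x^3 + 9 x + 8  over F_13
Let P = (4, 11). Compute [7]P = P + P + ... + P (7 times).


k = 7 = 111_2 (binary, LSB first: 111)
Double-and-add from P = (4, 11):
  bit 0 = 1: acc = O + (4, 11) = (4, 11)
  bit 1 = 1: acc = (4, 11) + (9, 5) = (3, 6)
  bit 2 = 1: acc = (3, 6) + (5, 10) = (9, 8)

7P = (9, 8)


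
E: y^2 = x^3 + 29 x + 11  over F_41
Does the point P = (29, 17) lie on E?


Check whether y^2 = x^3 + 29 x + 11 (mod 41) for (x, y) = (29, 17).
LHS: y^2 = 17^2 mod 41 = 2
RHS: x^3 + 29 x + 11 = 29^3 + 29*29 + 11 mod 41 = 26
LHS != RHS

No, not on the curve


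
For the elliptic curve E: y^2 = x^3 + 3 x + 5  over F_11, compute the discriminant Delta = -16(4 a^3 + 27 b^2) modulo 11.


4 a^3 + 27 b^2 = 4*3^3 + 27*5^2 = 108 + 675 = 783
Delta = -16 * (783) = -12528
Delta mod 11 = 1

Delta = 1 (mod 11)


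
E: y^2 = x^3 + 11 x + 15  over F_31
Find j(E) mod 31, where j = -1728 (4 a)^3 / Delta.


Delta = -16(4 a^3 + 27 b^2) mod 31 = 20
-1728 * (4 a)^3 = -1728 * (4*11)^3 mod 31 = 30
j = 30 * 20^(-1) mod 31 = 17

j = 17 (mod 31)


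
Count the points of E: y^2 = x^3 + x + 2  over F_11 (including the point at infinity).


For each x in F_11, count y with y^2 = x^3 + 1 x + 2 mod 11:
  x = 1: RHS = 4, y in [2, 9]  -> 2 point(s)
  x = 2: RHS = 1, y in [1, 10]  -> 2 point(s)
  x = 4: RHS = 4, y in [2, 9]  -> 2 point(s)
  x = 5: RHS = 0, y in [0]  -> 1 point(s)
  x = 6: RHS = 4, y in [2, 9]  -> 2 point(s)
  x = 7: RHS = 0, y in [0]  -> 1 point(s)
  x = 8: RHS = 5, y in [4, 7]  -> 2 point(s)
  x = 9: RHS = 3, y in [5, 6]  -> 2 point(s)
  x = 10: RHS = 0, y in [0]  -> 1 point(s)
Affine points: 15. Add the point at infinity: total = 16.

#E(F_11) = 16


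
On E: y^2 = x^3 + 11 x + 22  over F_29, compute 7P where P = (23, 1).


k = 7 = 111_2 (binary, LSB first: 111)
Double-and-add from P = (23, 1):
  bit 0 = 1: acc = O + (23, 1) = (23, 1)
  bit 1 = 1: acc = (23, 1) + (7, 23) = (24, 4)
  bit 2 = 1: acc = (24, 4) + (20, 8) = (15, 16)

7P = (15, 16)


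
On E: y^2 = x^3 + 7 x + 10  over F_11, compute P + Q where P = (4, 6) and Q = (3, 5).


P != Q, so use the chord formula.
s = (y2 - y1) / (x2 - x1) = (10) / (10) mod 11 = 1
x3 = s^2 - x1 - x2 mod 11 = 1^2 - 4 - 3 = 5
y3 = s (x1 - x3) - y1 mod 11 = 1 * (4 - 5) - 6 = 4

P + Q = (5, 4)


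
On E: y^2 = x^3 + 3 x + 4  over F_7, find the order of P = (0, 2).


Compute successive multiples of P until we hit O:
  1P = (0, 2)
  2P = (1, 6)
  3P = (1, 1)
  4P = (0, 5)
  5P = O

ord(P) = 5


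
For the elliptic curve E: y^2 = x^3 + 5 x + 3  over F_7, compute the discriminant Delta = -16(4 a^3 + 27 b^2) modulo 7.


4 a^3 + 27 b^2 = 4*5^3 + 27*3^2 = 500 + 243 = 743
Delta = -16 * (743) = -11888
Delta mod 7 = 5

Delta = 5 (mod 7)


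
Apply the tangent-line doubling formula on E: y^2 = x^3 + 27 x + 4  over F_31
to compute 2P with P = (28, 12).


Doubling: s = (3 x1^2 + a) / (2 y1)
s = (3*28^2 + 27) / (2*12) mod 31 = 10
x3 = s^2 - 2 x1 mod 31 = 10^2 - 2*28 = 13
y3 = s (x1 - x3) - y1 mod 31 = 10 * (28 - 13) - 12 = 14

2P = (13, 14)


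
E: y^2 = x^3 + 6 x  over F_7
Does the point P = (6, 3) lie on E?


Check whether y^2 = x^3 + 6 x + 0 (mod 7) for (x, y) = (6, 3).
LHS: y^2 = 3^2 mod 7 = 2
RHS: x^3 + 6 x + 0 = 6^3 + 6*6 + 0 mod 7 = 0
LHS != RHS

No, not on the curve


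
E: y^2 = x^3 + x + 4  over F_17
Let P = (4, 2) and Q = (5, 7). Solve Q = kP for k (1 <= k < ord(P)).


Enumerate multiples of P until we hit Q = (5, 7):
  1P = (4, 2)
  2P = (5, 7)
Match found at i = 2.

k = 2


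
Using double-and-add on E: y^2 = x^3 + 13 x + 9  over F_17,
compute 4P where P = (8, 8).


k = 4 = 100_2 (binary, LSB first: 001)
Double-and-add from P = (8, 8):
  bit 0 = 0: acc unchanged = O
  bit 1 = 0: acc unchanged = O
  bit 2 = 1: acc = O + (11, 2) = (11, 2)

4P = (11, 2)


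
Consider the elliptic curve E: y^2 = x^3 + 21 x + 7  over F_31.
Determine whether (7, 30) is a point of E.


Check whether y^2 = x^3 + 21 x + 7 (mod 31) for (x, y) = (7, 30).
LHS: y^2 = 30^2 mod 31 = 1
RHS: x^3 + 21 x + 7 = 7^3 + 21*7 + 7 mod 31 = 1
LHS = RHS

Yes, on the curve


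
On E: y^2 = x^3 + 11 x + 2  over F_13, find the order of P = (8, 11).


Compute successive multiples of P until we hit O:
  1P = (8, 11)
  2P = (1, 1)
  3P = (1, 12)
  4P = (8, 2)
  5P = O

ord(P) = 5


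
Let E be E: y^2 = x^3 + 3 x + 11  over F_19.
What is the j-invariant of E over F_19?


Delta = -16(4 a^3 + 27 b^2) mod 19 = 17
-1728 * (4 a)^3 = -1728 * (4*3)^3 mod 19 = 18
j = 18 * 17^(-1) mod 19 = 10

j = 10 (mod 19)


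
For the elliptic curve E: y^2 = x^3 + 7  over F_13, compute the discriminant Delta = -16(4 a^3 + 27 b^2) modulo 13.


4 a^3 + 27 b^2 = 4*0^3 + 27*7^2 = 0 + 1323 = 1323
Delta = -16 * (1323) = -21168
Delta mod 13 = 9

Delta = 9 (mod 13)


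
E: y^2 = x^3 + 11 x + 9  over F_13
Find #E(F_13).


For each x in F_13, count y with y^2 = x^3 + 11 x + 9 mod 13:
  x = 0: RHS = 9, y in [3, 10]  -> 2 point(s)
  x = 2: RHS = 0, y in [0]  -> 1 point(s)
  x = 3: RHS = 4, y in [2, 11]  -> 2 point(s)
  x = 4: RHS = 0, y in [0]  -> 1 point(s)
  x = 7: RHS = 0, y in [0]  -> 1 point(s)
  x = 10: RHS = 1, y in [1, 12]  -> 2 point(s)
  x = 12: RHS = 10, y in [6, 7]  -> 2 point(s)
Affine points: 11. Add the point at infinity: total = 12.

#E(F_13) = 12


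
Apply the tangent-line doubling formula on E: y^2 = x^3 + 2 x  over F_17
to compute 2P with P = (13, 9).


Doubling: s = (3 x1^2 + a) / (2 y1)
s = (3*13^2 + 2) / (2*9) mod 17 = 16
x3 = s^2 - 2 x1 mod 17 = 16^2 - 2*13 = 9
y3 = s (x1 - x3) - y1 mod 17 = 16 * (13 - 9) - 9 = 4

2P = (9, 4)


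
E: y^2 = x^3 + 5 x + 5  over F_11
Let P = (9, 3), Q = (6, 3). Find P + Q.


P != Q, so use the chord formula.
s = (y2 - y1) / (x2 - x1) = (0) / (8) mod 11 = 0
x3 = s^2 - x1 - x2 mod 11 = 0^2 - 9 - 6 = 7
y3 = s (x1 - x3) - y1 mod 11 = 0 * (9 - 7) - 3 = 8

P + Q = (7, 8)


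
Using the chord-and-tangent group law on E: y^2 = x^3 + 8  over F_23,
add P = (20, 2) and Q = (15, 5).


P != Q, so use the chord formula.
s = (y2 - y1) / (x2 - x1) = (3) / (18) mod 23 = 4
x3 = s^2 - x1 - x2 mod 23 = 4^2 - 20 - 15 = 4
y3 = s (x1 - x3) - y1 mod 23 = 4 * (20 - 4) - 2 = 16

P + Q = (4, 16)


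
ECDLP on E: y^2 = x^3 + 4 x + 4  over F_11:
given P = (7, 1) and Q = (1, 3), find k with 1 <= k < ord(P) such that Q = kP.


Enumerate multiples of P until we hit Q = (1, 3):
  1P = (7, 1)
  2P = (2, 8)
  3P = (0, 9)
  4P = (8, 8)
  5P = (1, 8)
  6P = (1, 3)
Match found at i = 6.

k = 6


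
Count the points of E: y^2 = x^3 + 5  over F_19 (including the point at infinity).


For each x in F_19, count y with y^2 = x^3 + 0 x + 5 mod 19:
  x = 0: RHS = 5, y in [9, 10]  -> 2 point(s)
  x = 1: RHS = 6, y in [5, 14]  -> 2 point(s)
  x = 5: RHS = 16, y in [4, 15]  -> 2 point(s)
  x = 7: RHS = 6, y in [5, 14]  -> 2 point(s)
  x = 8: RHS = 4, y in [2, 17]  -> 2 point(s)
  x = 10: RHS = 17, y in [6, 13]  -> 2 point(s)
  x = 11: RHS = 6, y in [5, 14]  -> 2 point(s)
  x = 12: RHS = 4, y in [2, 17]  -> 2 point(s)
  x = 13: RHS = 17, y in [6, 13]  -> 2 point(s)
  x = 15: RHS = 17, y in [6, 13]  -> 2 point(s)
  x = 16: RHS = 16, y in [4, 15]  -> 2 point(s)
  x = 17: RHS = 16, y in [4, 15]  -> 2 point(s)
  x = 18: RHS = 4, y in [2, 17]  -> 2 point(s)
Affine points: 26. Add the point at infinity: total = 27.

#E(F_19) = 27


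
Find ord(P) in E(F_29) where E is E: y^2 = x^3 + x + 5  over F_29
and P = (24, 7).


Compute successive multiples of P until we hit O:
  1P = (24, 7)
  2P = (1, 6)
  3P = (0, 18)
  4P = (11, 10)
  5P = (27, 16)
  6P = (16, 17)
  7P = (25, 16)
  8P = (3, 8)
  ... (continuing to 30P)
  30P = O

ord(P) = 30
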